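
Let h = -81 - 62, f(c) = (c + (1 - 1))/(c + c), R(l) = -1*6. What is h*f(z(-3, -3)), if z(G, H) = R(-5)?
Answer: -143/2 ≈ -71.500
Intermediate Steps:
R(l) = -6
z(G, H) = -6
f(c) = ½ (f(c) = (c + 0)/((2*c)) = c*(1/(2*c)) = ½)
h = -143
h*f(z(-3, -3)) = -143*½ = -143/2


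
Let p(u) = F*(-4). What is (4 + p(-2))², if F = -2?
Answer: 144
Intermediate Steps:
p(u) = 8 (p(u) = -2*(-4) = 8)
(4 + p(-2))² = (4 + 8)² = 12² = 144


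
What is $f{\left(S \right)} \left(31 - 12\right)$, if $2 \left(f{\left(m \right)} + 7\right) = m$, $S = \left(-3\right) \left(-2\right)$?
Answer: $-76$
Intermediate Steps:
$S = 6$
$f{\left(m \right)} = -7 + \frac{m}{2}$
$f{\left(S \right)} \left(31 - 12\right) = \left(-7 + \frac{1}{2} \cdot 6\right) \left(31 - 12\right) = \left(-7 + 3\right) \left(31 - 12\right) = \left(-4\right) 19 = -76$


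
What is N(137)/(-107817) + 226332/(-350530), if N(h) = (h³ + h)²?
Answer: -1158950484336045122/18896546505 ≈ -6.1331e+7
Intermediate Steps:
N(h) = (h + h³)²
N(137)/(-107817) + 226332/(-350530) = (137²*(1 + 137²)²)/(-107817) + 226332/(-350530) = (18769*(1 + 18769)²)*(-1/107817) + 226332*(-1/350530) = (18769*18770²)*(-1/107817) - 113166/175265 = (18769*352312900)*(-1/107817) - 113166/175265 = 6612560820100*(-1/107817) - 113166/175265 = -6612560820100/107817 - 113166/175265 = -1158950484336045122/18896546505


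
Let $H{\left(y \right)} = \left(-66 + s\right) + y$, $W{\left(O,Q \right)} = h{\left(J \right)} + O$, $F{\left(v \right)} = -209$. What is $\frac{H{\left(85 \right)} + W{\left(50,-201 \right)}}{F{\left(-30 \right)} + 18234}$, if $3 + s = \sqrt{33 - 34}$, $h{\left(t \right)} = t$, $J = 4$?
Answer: $\frac{2}{515} + \frac{i}{18025} \approx 0.0038835 + 5.5478 \cdot 10^{-5} i$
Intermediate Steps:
$W{\left(O,Q \right)} = 4 + O$
$s = -3 + i$ ($s = -3 + \sqrt{33 - 34} = -3 + \sqrt{-1} = -3 + i \approx -3.0 + 1.0 i$)
$H{\left(y \right)} = -69 + i + y$ ($H{\left(y \right)} = \left(-66 - \left(3 - i\right)\right) + y = \left(-69 + i\right) + y = -69 + i + y$)
$\frac{H{\left(85 \right)} + W{\left(50,-201 \right)}}{F{\left(-30 \right)} + 18234} = \frac{\left(-69 + i + 85\right) + \left(4 + 50\right)}{-209 + 18234} = \frac{\left(16 + i\right) + 54}{18025} = \left(70 + i\right) \frac{1}{18025} = \frac{2}{515} + \frac{i}{18025}$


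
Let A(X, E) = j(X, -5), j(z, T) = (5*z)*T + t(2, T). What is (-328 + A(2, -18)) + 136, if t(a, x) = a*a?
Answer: -238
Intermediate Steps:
t(a, x) = a**2
j(z, T) = 4 + 5*T*z (j(z, T) = (5*z)*T + 2**2 = 5*T*z + 4 = 4 + 5*T*z)
A(X, E) = 4 - 25*X (A(X, E) = 4 + 5*(-5)*X = 4 - 25*X)
(-328 + A(2, -18)) + 136 = (-328 + (4 - 25*2)) + 136 = (-328 + (4 - 50)) + 136 = (-328 - 46) + 136 = -374 + 136 = -238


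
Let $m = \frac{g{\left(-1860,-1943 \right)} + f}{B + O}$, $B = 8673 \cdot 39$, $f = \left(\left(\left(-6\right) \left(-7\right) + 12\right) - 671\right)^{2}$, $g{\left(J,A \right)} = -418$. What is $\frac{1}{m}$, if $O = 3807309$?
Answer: $\frac{1381852}{126757} \approx 10.902$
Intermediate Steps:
$f = 380689$ ($f = \left(\left(42 + 12\right) - 671\right)^{2} = \left(54 - 671\right)^{2} = \left(-617\right)^{2} = 380689$)
$B = 338247$
$m = \frac{126757}{1381852}$ ($m = \frac{-418 + 380689}{338247 + 3807309} = \frac{380271}{4145556} = 380271 \cdot \frac{1}{4145556} = \frac{126757}{1381852} \approx 0.09173$)
$\frac{1}{m} = \frac{1}{\frac{126757}{1381852}} = \frac{1381852}{126757}$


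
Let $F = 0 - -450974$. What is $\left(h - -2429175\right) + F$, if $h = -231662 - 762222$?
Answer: $1886265$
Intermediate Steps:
$h = -993884$
$F = 450974$ ($F = 0 + 450974 = 450974$)
$\left(h - -2429175\right) + F = \left(-993884 - -2429175\right) + 450974 = \left(-993884 + 2429175\right) + 450974 = 1435291 + 450974 = 1886265$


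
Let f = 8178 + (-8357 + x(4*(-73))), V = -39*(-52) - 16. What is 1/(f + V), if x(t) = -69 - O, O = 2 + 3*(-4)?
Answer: 1/1774 ≈ 0.00056370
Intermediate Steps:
O = -10 (O = 2 - 12 = -10)
x(t) = -59 (x(t) = -69 - 1*(-10) = -69 + 10 = -59)
V = 2012 (V = 2028 - 16 = 2012)
f = -238 (f = 8178 + (-8357 - 59) = 8178 - 8416 = -238)
1/(f + V) = 1/(-238 + 2012) = 1/1774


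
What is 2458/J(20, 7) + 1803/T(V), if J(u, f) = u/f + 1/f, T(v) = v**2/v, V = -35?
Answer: 80621/105 ≈ 767.82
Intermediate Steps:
T(v) = v
J(u, f) = 1/f + u/f (J(u, f) = u/f + 1/f = 1/f + u/f)
2458/J(20, 7) + 1803/T(V) = 2458/(((1 + 20)/7)) + 1803/(-35) = 2458/(((1/7)*21)) + 1803*(-1/35) = 2458/3 - 1803/35 = 80621/105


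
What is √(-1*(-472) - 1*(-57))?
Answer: 23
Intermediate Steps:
√(-1*(-472) - 1*(-57)) = √(472 + 57) = √529 = 23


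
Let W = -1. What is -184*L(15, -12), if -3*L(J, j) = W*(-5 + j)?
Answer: 3128/3 ≈ 1042.7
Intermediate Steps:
L(J, j) = -5/3 + j/3 (L(J, j) = -(-1)*(-5 + j)/3 = -(5 - j)/3 = -5/3 + j/3)
-184*L(15, -12) = -184*(-5/3 + (1/3)*(-12)) = -184*(-5/3 - 4) = -184*(-17/3) = 3128/3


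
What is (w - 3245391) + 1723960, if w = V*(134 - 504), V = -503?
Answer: -1335321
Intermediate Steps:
w = 186110 (w = -503*(134 - 504) = -503*(-370) = 186110)
(w - 3245391) + 1723960 = (186110 - 3245391) + 1723960 = -3059281 + 1723960 = -1335321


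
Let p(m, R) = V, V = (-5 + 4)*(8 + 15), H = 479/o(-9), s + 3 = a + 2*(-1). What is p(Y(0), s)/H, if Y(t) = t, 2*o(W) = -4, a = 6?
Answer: 46/479 ≈ 0.096033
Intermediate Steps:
o(W) = -2 (o(W) = (½)*(-4) = -2)
s = 1 (s = -3 + (6 + 2*(-1)) = -3 + (6 - 2) = -3 + 4 = 1)
H = -479/2 (H = 479/(-2) = 479*(-½) = -479/2 ≈ -239.50)
V = -23 (V = -1*23 = -23)
p(m, R) = -23
p(Y(0), s)/H = -23/(-479/2) = -23*(-2/479) = 46/479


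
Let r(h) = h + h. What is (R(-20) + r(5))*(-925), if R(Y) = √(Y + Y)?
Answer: -9250 - 1850*I*√10 ≈ -9250.0 - 5850.2*I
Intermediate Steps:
r(h) = 2*h
R(Y) = √2*√Y (R(Y) = √(2*Y) = √2*√Y)
(R(-20) + r(5))*(-925) = (√2*√(-20) + 2*5)*(-925) = (√2*(2*I*√5) + 10)*(-925) = (2*I*√10 + 10)*(-925) = (10 + 2*I*√10)*(-925) = -9250 - 1850*I*√10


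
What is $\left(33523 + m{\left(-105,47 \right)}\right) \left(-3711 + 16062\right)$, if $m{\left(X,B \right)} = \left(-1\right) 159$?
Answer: $412078764$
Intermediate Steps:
$m{\left(X,B \right)} = -159$
$\left(33523 + m{\left(-105,47 \right)}\right) \left(-3711 + 16062\right) = \left(33523 - 159\right) \left(-3711 + 16062\right) = 33364 \cdot 12351 = 412078764$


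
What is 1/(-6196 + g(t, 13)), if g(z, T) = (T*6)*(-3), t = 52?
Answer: -1/6430 ≈ -0.00015552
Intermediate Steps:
g(z, T) = -18*T (g(z, T) = (6*T)*(-3) = -18*T)
1/(-6196 + g(t, 13)) = 1/(-6196 - 18*13) = 1/(-6196 - 234) = 1/(-6430) = -1/6430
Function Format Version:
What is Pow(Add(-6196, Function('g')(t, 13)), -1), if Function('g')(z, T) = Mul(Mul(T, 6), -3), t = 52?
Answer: Rational(-1, 6430) ≈ -0.00015552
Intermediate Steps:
Function('g')(z, T) = Mul(-18, T) (Function('g')(z, T) = Mul(Mul(6, T), -3) = Mul(-18, T))
Pow(Add(-6196, Function('g')(t, 13)), -1) = Pow(Add(-6196, Mul(-18, 13)), -1) = Pow(Add(-6196, -234), -1) = Pow(-6430, -1) = Rational(-1, 6430)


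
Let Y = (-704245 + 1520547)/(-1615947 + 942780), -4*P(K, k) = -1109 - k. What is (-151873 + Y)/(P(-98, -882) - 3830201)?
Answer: 408946832372/10313306857359 ≈ 0.039652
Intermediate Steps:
P(K, k) = 1109/4 + k/4 (P(K, k) = -(-1109 - k)/4 = 1109/4 + k/4)
Y = -816302/673167 (Y = 816302/(-673167) = 816302*(-1/673167) = -816302/673167 ≈ -1.2126)
(-151873 + Y)/(P(-98, -882) - 3830201) = (-151873 - 816302/673167)/((1109/4 + (¼)*(-882)) - 3830201) = -102236708093/(673167*((1109/4 - 441/2) - 3830201)) = -102236708093/(673167*(227/4 - 3830201)) = -102236708093/(673167*(-15320577/4)) = -102236708093/673167*(-4/15320577) = 408946832372/10313306857359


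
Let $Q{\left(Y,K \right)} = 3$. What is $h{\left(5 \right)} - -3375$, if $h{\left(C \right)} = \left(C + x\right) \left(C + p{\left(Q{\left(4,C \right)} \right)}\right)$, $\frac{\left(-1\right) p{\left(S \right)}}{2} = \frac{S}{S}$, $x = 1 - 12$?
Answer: $3357$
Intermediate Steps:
$x = -11$ ($x = 1 - 12 = -11$)
$p{\left(S \right)} = -2$ ($p{\left(S \right)} = - 2 \frac{S}{S} = \left(-2\right) 1 = -2$)
$h{\left(C \right)} = \left(-11 + C\right) \left(-2 + C\right)$ ($h{\left(C \right)} = \left(C - 11\right) \left(C - 2\right) = \left(-11 + C\right) \left(-2 + C\right)$)
$h{\left(5 \right)} - -3375 = \left(22 + 5^{2} - 65\right) - -3375 = \left(22 + 25 - 65\right) + 3375 = -18 + 3375 = 3357$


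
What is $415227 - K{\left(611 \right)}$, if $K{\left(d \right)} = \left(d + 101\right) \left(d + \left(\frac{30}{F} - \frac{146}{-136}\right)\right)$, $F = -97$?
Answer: $- \frac{33555743}{1649} \approx -20349.0$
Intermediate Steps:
$K{\left(d \right)} = \left(101 + d\right) \left(\frac{5041}{6596} + d\right)$ ($K{\left(d \right)} = \left(d + 101\right) \left(d + \left(\frac{30}{-97} - \frac{146}{-136}\right)\right) = \left(101 + d\right) \left(d + \left(30 \left(- \frac{1}{97}\right) - - \frac{73}{68}\right)\right) = \left(101 + d\right) \left(d + \left(- \frac{30}{97} + \frac{73}{68}\right)\right) = \left(101 + d\right) \left(d + \frac{5041}{6596}\right) = \left(101 + d\right) \left(\frac{5041}{6596} + d\right)$)
$415227 - K{\left(611 \right)} = 415227 - \left(\frac{509141}{6596} + 611^{2} + \frac{671237}{6596} \cdot 611\right) = 415227 - \left(\frac{509141}{6596} + 373321 + \frac{410125807}{6596}\right) = 415227 - \frac{718265066}{1649} = - \frac{33555743}{1649}$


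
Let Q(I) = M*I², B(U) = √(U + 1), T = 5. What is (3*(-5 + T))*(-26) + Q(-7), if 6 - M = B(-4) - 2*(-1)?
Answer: 196 - 49*I*√3 ≈ 196.0 - 84.87*I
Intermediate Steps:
B(U) = √(1 + U)
M = 4 - I*√3 (M = 6 - (√(1 - 4) - 2*(-1)) = 6 - (√(-3) + 2) = 6 - (I*√3 + 2) = 6 - (2 + I*√3) = 6 + (-2 - I*√3) = 4 - I*√3 ≈ 4.0 - 1.732*I)
Q(I) = I²*(4 - I*√3) (Q(I) = (4 - I*√3)*I² = I²*(4 - I*√3))
(3*(-5 + T))*(-26) + Q(-7) = (3*(-5 + 5))*(-26) + (-7)²*(4 - I*√3) = (3*0)*(-26) + 49*(4 - I*√3) = 0*(-26) + (196 - 49*I*√3) = 0 + (196 - 49*I*√3) = 196 - 49*I*√3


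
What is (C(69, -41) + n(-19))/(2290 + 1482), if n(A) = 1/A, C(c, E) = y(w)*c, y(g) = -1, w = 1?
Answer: -8/437 ≈ -0.018307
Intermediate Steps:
C(c, E) = -c
(C(69, -41) + n(-19))/(2290 + 1482) = (-1*69 + 1/(-19))/(2290 + 1482) = (-69 - 1/19)/3772 = -1312/19*1/3772 = -8/437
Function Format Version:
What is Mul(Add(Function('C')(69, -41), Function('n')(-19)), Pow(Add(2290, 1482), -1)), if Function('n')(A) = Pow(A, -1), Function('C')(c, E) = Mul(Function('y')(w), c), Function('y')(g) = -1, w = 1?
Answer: Rational(-8, 437) ≈ -0.018307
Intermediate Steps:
Function('C')(c, E) = Mul(-1, c)
Mul(Add(Function('C')(69, -41), Function('n')(-19)), Pow(Add(2290, 1482), -1)) = Mul(Add(Mul(-1, 69), Pow(-19, -1)), Pow(Add(2290, 1482), -1)) = Mul(Add(-69, Rational(-1, 19)), Pow(3772, -1)) = Mul(Rational(-1312, 19), Rational(1, 3772)) = Rational(-8, 437)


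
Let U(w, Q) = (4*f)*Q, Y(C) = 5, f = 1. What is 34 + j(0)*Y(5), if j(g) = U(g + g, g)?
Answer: 34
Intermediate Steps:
U(w, Q) = 4*Q (U(w, Q) = (4*1)*Q = 4*Q)
j(g) = 4*g
34 + j(0)*Y(5) = 34 + (4*0)*5 = 34 + 0*5 = 34 + 0 = 34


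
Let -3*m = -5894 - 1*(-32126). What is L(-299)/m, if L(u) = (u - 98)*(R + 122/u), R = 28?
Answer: 1637625/1307228 ≈ 1.2527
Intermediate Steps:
m = -8744 (m = -(-5894 - 1*(-32126))/3 = -(-5894 + 32126)/3 = -1/3*26232 = -8744)
L(u) = (-98 + u)*(28 + 122/u) (L(u) = (u - 98)*(28 + 122/u) = (-98 + u)*(28 + 122/u))
L(-299)/m = (-2622 - 11956/(-299) + 28*(-299))/(-8744) = (-2622 - 11956*(-1/299) - 8372)*(-1/8744) = (-2622 + 11956/299 - 8372)*(-1/8744) = -3275250/299*(-1/8744) = 1637625/1307228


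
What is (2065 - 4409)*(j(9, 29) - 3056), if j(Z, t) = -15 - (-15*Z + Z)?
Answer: 6903080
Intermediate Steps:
j(Z, t) = -15 + 14*Z (j(Z, t) = -15 - (-14)*Z = -15 + 14*Z)
(2065 - 4409)*(j(9, 29) - 3056) = (2065 - 4409)*((-15 + 14*9) - 3056) = -2344*((-15 + 126) - 3056) = -2344*(111 - 3056) = -2344*(-2945) = 6903080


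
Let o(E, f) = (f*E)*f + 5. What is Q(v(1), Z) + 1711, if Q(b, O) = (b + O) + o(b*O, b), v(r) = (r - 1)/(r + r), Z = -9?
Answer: 1707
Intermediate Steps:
v(r) = (-1 + r)/(2*r) (v(r) = (-1 + r)/((2*r)) = (-1 + r)*(1/(2*r)) = (-1 + r)/(2*r))
o(E, f) = 5 + E*f² (o(E, f) = (E*f)*f + 5 = E*f² + 5 = 5 + E*f²)
Q(b, O) = 5 + O + b + O*b³ (Q(b, O) = (b + O) + (5 + (b*O)*b²) = (O + b) + (5 + (O*b)*b²) = (O + b) + (5 + O*b³) = 5 + O + b + O*b³)
Q(v(1), Z) + 1711 = (5 - 9 + (½)*(-1 + 1)/1 - 9*(-1 + 1)³/8) + 1711 = (5 - 9 + (½)*1*0 - 9*((½)*1*0)³) + 1711 = (5 - 9 + 0 - 9*0³) + 1711 = (5 - 9 + 0 - 9*0) + 1711 = (5 - 9 + 0 + 0) + 1711 = -4 + 1711 = 1707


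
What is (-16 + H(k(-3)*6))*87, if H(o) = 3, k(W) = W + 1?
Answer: -1131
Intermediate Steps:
k(W) = 1 + W
(-16 + H(k(-3)*6))*87 = (-16 + 3)*87 = -13*87 = -1131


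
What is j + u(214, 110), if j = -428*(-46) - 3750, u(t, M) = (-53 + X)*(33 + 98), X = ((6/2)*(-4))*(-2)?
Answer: 12139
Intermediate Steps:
X = 24 (X = ((6*(1/2))*(-4))*(-2) = (3*(-4))*(-2) = -12*(-2) = 24)
u(t, M) = -3799 (u(t, M) = (-53 + 24)*(33 + 98) = -29*131 = -3799)
j = 15938 (j = 19688 - 3750 = 15938)
j + u(214, 110) = 15938 - 3799 = 12139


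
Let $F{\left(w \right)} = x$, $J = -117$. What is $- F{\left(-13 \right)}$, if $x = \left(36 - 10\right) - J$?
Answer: $-143$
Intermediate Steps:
$x = 143$ ($x = \left(36 - 10\right) - -117 = 26 + 117 = 143$)
$F{\left(w \right)} = 143$
$- F{\left(-13 \right)} = \left(-1\right) 143 = -143$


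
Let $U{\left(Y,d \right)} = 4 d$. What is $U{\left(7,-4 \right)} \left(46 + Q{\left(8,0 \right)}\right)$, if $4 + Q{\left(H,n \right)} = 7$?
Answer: $-784$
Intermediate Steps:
$Q{\left(H,n \right)} = 3$ ($Q{\left(H,n \right)} = -4 + 7 = 3$)
$U{\left(7,-4 \right)} \left(46 + Q{\left(8,0 \right)}\right) = 4 \left(-4\right) \left(46 + 3\right) = \left(-16\right) 49 = -784$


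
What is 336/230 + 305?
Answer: 35243/115 ≈ 306.46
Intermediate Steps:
336/230 + 305 = 336*(1/230) + 305 = 168/115 + 305 = 35243/115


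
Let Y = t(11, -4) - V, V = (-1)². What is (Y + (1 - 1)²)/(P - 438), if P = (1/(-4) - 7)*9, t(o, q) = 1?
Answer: 0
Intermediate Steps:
V = 1
P = -261/4 (P = (-¼ - 7)*9 = -29/4*9 = -261/4 ≈ -65.250)
Y = 0 (Y = 1 - 1*1 = 1 - 1 = 0)
(Y + (1 - 1)²)/(P - 438) = (0 + (1 - 1)²)/(-261/4 - 438) = (0 + 0²)/(-2013/4) = (0 + 0)*(-4/2013) = 0*(-4/2013) = 0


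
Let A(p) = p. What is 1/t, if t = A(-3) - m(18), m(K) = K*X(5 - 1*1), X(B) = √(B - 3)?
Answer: -1/21 ≈ -0.047619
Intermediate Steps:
X(B) = √(-3 + B)
m(K) = K (m(K) = K*√(-3 + (5 - 1*1)) = K*√(-3 + (5 - 1)) = K*√(-3 + 4) = K*√1 = K*1 = K)
t = -21 (t = -3 - 1*18 = -3 - 18 = -21)
1/t = 1/(-21) = -1/21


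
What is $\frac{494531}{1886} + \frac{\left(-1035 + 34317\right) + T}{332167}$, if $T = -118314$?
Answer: $\frac{164106508325}{626466962} \approx 261.96$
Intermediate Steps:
$\frac{494531}{1886} + \frac{\left(-1035 + 34317\right) + T}{332167} = \frac{494531}{1886} + \frac{\left(-1035 + 34317\right) - 118314}{332167} = 494531 \cdot \frac{1}{1886} + \left(33282 - 118314\right) \frac{1}{332167} = \frac{494531}{1886} - \frac{85032}{332167} = \frac{164106508325}{626466962}$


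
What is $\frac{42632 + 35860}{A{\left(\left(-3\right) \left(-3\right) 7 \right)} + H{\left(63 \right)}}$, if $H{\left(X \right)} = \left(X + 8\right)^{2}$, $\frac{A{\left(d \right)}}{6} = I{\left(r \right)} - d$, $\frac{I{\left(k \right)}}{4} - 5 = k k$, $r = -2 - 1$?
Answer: $\frac{78492}{4999} \approx 15.702$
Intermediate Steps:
$r = -3$
$I{\left(k \right)} = 20 + 4 k^{2}$ ($I{\left(k \right)} = 20 + 4 k k = 20 + 4 k^{2}$)
$A{\left(d \right)} = 336 - 6 d$ ($A{\left(d \right)} = 6 \left(\left(20 + 4 \left(-3\right)^{2}\right) - d\right) = 6 \left(\left(20 + 4 \cdot 9\right) - d\right) = 6 \left(\left(20 + 36\right) - d\right) = 6 \left(56 - d\right) = 336 - 6 d$)
$H{\left(X \right)} = \left(8 + X\right)^{2}$
$\frac{42632 + 35860}{A{\left(\left(-3\right) \left(-3\right) 7 \right)} + H{\left(63 \right)}} = \frac{42632 + 35860}{\left(336 - 6 \left(-3\right) \left(-3\right) 7\right) + \left(8 + 63\right)^{2}} = \frac{78492}{\left(336 - 6 \cdot 9 \cdot 7\right) + 71^{2}} = \frac{78492}{\left(336 - 378\right) + 5041} = \frac{78492}{-42 + 5041} = \frac{78492}{4999}$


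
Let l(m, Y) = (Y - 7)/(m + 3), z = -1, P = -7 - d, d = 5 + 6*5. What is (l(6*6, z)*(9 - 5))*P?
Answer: 448/13 ≈ 34.462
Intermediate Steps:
d = 35 (d = 5 + 30 = 35)
P = -42 (P = -7 - 1*35 = -7 - 35 = -42)
l(m, Y) = (-7 + Y)/(3 + m)
(l(6*6, z)*(9 - 5))*P = (((-7 - 1)/(3 + 6*6))*(9 - 5))*(-42) = ((-8/(3 + 36))*4)*(-42) = ((-8/39)*4)*(-42) = (((1/39)*(-8))*4)*(-42) = -8/39*4*(-42) = -32/39*(-42) = 448/13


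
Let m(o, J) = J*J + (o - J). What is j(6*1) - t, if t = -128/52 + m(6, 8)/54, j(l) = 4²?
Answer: 6077/351 ≈ 17.313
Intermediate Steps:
j(l) = 16
m(o, J) = o + J² - J (m(o, J) = J² + (o - J) = o + J² - J)
t = -461/351 (t = -128/52 + (6 + 8² - 1*8)/54 = -128*1/52 + (6 + 64 - 8)*(1/54) = -32/13 + 62*(1/54) = -32/13 + 31/27 = -461/351 ≈ -1.3134)
j(6*1) - t = 16 - 1*(-461/351) = 16 + 461/351 = 6077/351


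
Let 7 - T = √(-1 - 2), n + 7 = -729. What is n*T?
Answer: -5152 + 736*I*√3 ≈ -5152.0 + 1274.8*I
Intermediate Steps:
n = -736 (n = -7 - 729 = -736)
T = 7 - I*√3 (T = 7 - √(-1 - 2) = 7 - √(-3) = 7 - I*√3 ≈ 7.0 - 1.732*I)
n*T = -736*(7 - I*√3) = -5152 + 736*I*√3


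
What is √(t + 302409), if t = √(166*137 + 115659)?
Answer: √(302409 + √138401) ≈ 550.26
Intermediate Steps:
t = √138401 (t = √(22742 + 115659) = √138401 ≈ 372.02)
√(t + 302409) = √(√138401 + 302409) = √(302409 + √138401)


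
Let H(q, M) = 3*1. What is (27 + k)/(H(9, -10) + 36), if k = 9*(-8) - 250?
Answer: -295/39 ≈ -7.5641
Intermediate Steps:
H(q, M) = 3
k = -322 (k = -72 - 250 = -322)
(27 + k)/(H(9, -10) + 36) = (27 - 322)/(3 + 36) = -295/39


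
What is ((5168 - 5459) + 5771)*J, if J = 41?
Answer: 224680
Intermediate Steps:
((5168 - 5459) + 5771)*J = ((5168 - 5459) + 5771)*41 = (-291 + 5771)*41 = 5480*41 = 224680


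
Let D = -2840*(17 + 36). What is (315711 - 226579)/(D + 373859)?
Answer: 89132/223339 ≈ 0.39909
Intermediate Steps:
D = -150520 (D = -2840*53 = -150520)
(315711 - 226579)/(D + 373859) = (315711 - 226579)/(-150520 + 373859) = 89132/223339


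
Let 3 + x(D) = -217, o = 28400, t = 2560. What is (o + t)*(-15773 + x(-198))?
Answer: -495143280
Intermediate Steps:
x(D) = -220 (x(D) = -3 - 217 = -220)
(o + t)*(-15773 + x(-198)) = (28400 + 2560)*(-15773 - 220) = 30960*(-15993) = -495143280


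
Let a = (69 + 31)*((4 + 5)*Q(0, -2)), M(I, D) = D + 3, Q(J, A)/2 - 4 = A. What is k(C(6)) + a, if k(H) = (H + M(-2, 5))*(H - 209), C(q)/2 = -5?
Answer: 4038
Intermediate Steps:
Q(J, A) = 8 + 2*A
M(I, D) = 3 + D
C(q) = -10 (C(q) = 2*(-5) = -10)
k(H) = (-209 + H)*(8 + H) (k(H) = (H + (3 + 5))*(H - 209) = (H + 8)*(-209 + H) = (8 + H)*(-209 + H) = (-209 + H)*(8 + H))
a = 3600 (a = (69 + 31)*((4 + 5)*(8 + 2*(-2))) = 100*(9*(8 - 4)) = 100*(9*4) = 100*36 = 3600)
k(C(6)) + a = (-1672 + (-10)**2 - 201*(-10)) + 3600 = (-1672 + 100 + 2010) + 3600 = 438 + 3600 = 4038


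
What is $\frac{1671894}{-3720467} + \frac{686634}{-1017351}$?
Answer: $- \frac{1418500723624}{1261673607639} \approx -1.1243$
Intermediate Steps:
$\frac{1671894}{-3720467} + \frac{686634}{-1017351} = 1671894 \left(- \frac{1}{3720467}\right) + 686634 \left(- \frac{1}{1017351}\right) = - \frac{1671894}{3720467} - \frac{228878}{339117} = - \frac{1418500723624}{1261673607639}$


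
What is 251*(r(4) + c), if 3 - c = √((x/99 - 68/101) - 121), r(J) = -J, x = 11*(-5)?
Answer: -251 - 251*I*√11221706/303 ≈ -251.0 - 2775.0*I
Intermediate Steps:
x = -55
c = 3 - I*√11221706/303 (c = 3 - √((-55/99 - 68/101) - 121) = 3 - √((-55*1/99 - 68*1/101) - 121) = 3 - √((-5/9 - 68/101) - 121) = 3 - √(-1117/909 - 121) = 3 - √(-111106/909) = 3 - I*√11221706/303 ≈ 3.0 - 11.056*I)
251*(r(4) + c) = 251*(-1*4 + (3 - I*√11221706/303)) = 251*(-4 + (3 - I*√11221706/303)) = 251*(-1 - I*√11221706/303) = -251 - 251*I*√11221706/303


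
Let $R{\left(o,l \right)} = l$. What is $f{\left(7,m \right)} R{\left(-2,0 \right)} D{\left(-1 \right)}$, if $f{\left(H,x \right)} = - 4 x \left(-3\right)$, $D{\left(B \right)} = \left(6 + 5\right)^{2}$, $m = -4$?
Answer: $0$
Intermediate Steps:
$D{\left(B \right)} = 121$ ($D{\left(B \right)} = 11^{2} = 121$)
$f{\left(H,x \right)} = 12 x$
$f{\left(7,m \right)} R{\left(-2,0 \right)} D{\left(-1 \right)} = 12 \left(-4\right) 0 \cdot 121 = \left(-48\right) 0 \cdot 121 = 0 \cdot 121 = 0$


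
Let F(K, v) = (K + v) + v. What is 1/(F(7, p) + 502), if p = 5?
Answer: 1/519 ≈ 0.0019268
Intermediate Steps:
F(K, v) = K + 2*v
1/(F(7, p) + 502) = 1/((7 + 2*5) + 502) = 1/((7 + 10) + 502) = 1/(17 + 502) = 1/519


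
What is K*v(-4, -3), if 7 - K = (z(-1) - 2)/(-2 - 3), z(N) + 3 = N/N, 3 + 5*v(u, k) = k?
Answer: -186/25 ≈ -7.4400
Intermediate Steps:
v(u, k) = -3/5 + k/5
z(N) = -2 (z(N) = -3 + N/N = -3 + 1 = -2)
K = 31/5 (K = 7 - (-2 - 2)/(-2 - 3) = 7 - (-4)/(-5) = 7 - (-1)*(-4)/5 = 7 - 1*4/5 = 7 - 4/5 = 31/5 ≈ 6.2000)
K*v(-4, -3) = 31*(-3/5 + (1/5)*(-3))/5 = 31*(-3/5 - 3/5)/5 = (31/5)*(-6/5) = -186/25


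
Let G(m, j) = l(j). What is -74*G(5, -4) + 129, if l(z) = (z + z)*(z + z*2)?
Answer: -6975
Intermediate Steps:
l(z) = 6*z**2 (l(z) = (2*z)*(z + 2*z) = (2*z)*(3*z) = 6*z**2)
G(m, j) = 6*j**2
-74*G(5, -4) + 129 = -444*(-4)**2 + 129 = -444*16 + 129 = -74*96 + 129 = -7104 + 129 = -6975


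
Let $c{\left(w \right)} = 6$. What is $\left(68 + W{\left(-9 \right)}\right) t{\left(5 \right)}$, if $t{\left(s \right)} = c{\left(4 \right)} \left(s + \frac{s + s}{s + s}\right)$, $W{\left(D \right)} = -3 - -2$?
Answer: $2412$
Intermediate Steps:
$W{\left(D \right)} = -1$ ($W{\left(D \right)} = -3 + 2 = -1$)
$t{\left(s \right)} = 6 + 6 s$ ($t{\left(s \right)} = 6 \left(s + \frac{s + s}{s + s}\right) = 6 \left(s + \frac{2 s}{2 s}\right) = 6 \left(s + 2 s \frac{1}{2 s}\right) = 6 \left(s + 1\right) = 6 \left(1 + s\right) = 6 + 6 s$)
$\left(68 + W{\left(-9 \right)}\right) t{\left(5 \right)} = \left(68 - 1\right) \left(6 + 6 \cdot 5\right) = 67 \left(6 + 30\right) = 67 \cdot 36 = 2412$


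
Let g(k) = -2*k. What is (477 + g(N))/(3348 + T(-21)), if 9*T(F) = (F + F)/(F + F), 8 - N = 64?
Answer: 5301/30133 ≈ 0.17592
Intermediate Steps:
N = -56 (N = 8 - 1*64 = 8 - 64 = -56)
T(F) = ⅑ (T(F) = ((F + F)/(F + F))/9 = ((2*F)/((2*F)))/9 = ((2*F)*(1/(2*F)))/9 = (⅑)*1 = ⅑)
(477 + g(N))/(3348 + T(-21)) = (477 - 2*(-56))/(3348 + ⅑) = (477 + 112)/(30133/9) = 589*(9/30133) = 5301/30133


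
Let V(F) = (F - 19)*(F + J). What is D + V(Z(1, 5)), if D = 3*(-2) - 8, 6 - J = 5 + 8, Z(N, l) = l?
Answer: 14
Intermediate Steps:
J = -7 (J = 6 - (5 + 8) = 6 - 1*13 = 6 - 13 = -7)
V(F) = (-19 + F)*(-7 + F) (V(F) = (F - 19)*(F - 7) = (-19 + F)*(-7 + F))
D = -14 (D = -6 - 8 = -14)
D + V(Z(1, 5)) = -14 + (133 + 5² - 26*5) = -14 + (133 + 25 - 130) = -14 + 28 = 14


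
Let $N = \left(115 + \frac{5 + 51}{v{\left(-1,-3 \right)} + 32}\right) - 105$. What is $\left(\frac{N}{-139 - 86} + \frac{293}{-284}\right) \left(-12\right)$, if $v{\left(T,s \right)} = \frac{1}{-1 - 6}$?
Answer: $\frac{5148641}{395825} \approx 13.007$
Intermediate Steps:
$v{\left(T,s \right)} = - \frac{1}{7}$ ($v{\left(T,s \right)} = \frac{1}{-7} = - \frac{1}{7}$)
$N = \frac{2622}{223}$ ($N = \left(115 + \frac{5 + 51}{- \frac{1}{7} + 32}\right) - 105 = \left(115 + \frac{56}{\frac{223}{7}}\right) - 105 = \left(115 + 56 \cdot \frac{7}{223}\right) - 105 = \left(115 + \frac{392}{223}\right) - 105 = \frac{26037}{223} - 105 = \frac{2622}{223} \approx 11.758$)
$\left(\frac{N}{-139 - 86} + \frac{293}{-284}\right) \left(-12\right) = \left(\frac{2622}{223 \left(-139 - 86\right)} + \frac{293}{-284}\right) \left(-12\right) = \left(\frac{2622}{223 \left(-225\right)} + 293 \left(- \frac{1}{284}\right)\right) \left(-12\right) = \left(\frac{2622}{223} \left(- \frac{1}{225}\right) - \frac{293}{284}\right) \left(-12\right) = \left(- \frac{874}{16725} - \frac{293}{284}\right) \left(-12\right) = \left(- \frac{5148641}{4749900}\right) \left(-12\right) = \frac{5148641}{395825}$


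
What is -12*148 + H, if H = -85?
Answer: -1861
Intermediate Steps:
-12*148 + H = -12*148 - 85 = -1776 - 85 = -1861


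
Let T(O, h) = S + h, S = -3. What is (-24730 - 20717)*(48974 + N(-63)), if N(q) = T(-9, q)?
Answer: -2222721876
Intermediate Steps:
T(O, h) = -3 + h
N(q) = -3 + q
(-24730 - 20717)*(48974 + N(-63)) = (-24730 - 20717)*(48974 + (-3 - 63)) = -45447*(48974 - 66) = -45447*48908 = -2222721876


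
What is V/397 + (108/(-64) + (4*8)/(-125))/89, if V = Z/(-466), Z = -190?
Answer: -342641387/16465178000 ≈ -0.020810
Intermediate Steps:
V = 95/233 (V = -190/(-466) = -190*(-1/466) = 95/233 ≈ 0.40773)
V/397 + (108/(-64) + (4*8)/(-125))/89 = (95/233)/397 + (108/(-64) + (4*8)/(-125))/89 = (95/233)*(1/397) + (108*(-1/64) + 32*(-1/125))*(1/89) = 95/92501 + (-27/16 - 32/125)*(1/89) = 95/92501 - 3887/2000*1/89 = 95/92501 - 3887/178000 = -342641387/16465178000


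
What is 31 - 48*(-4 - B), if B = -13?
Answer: -401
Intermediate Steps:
31 - 48*(-4 - B) = 31 - 48*(-4 - 1*(-13)) = 31 - 48*(-4 + 13) = 31 - 48*9 = 31 - 432 = -401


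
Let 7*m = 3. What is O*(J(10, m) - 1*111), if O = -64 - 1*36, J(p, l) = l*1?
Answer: 77400/7 ≈ 11057.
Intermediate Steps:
m = 3/7 (m = (⅐)*3 = 3/7 ≈ 0.42857)
J(p, l) = l
O = -100 (O = -64 - 36 = -100)
O*(J(10, m) - 1*111) = -100*(3/7 - 1*111) = -100*(3/7 - 111) = -100*(-774/7) = 77400/7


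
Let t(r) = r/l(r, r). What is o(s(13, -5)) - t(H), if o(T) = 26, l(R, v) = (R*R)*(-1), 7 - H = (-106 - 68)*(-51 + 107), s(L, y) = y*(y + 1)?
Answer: 253527/9751 ≈ 26.000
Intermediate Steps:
s(L, y) = y*(1 + y)
H = 9751 (H = 7 - (-106 - 68)*(-51 + 107) = 7 - (-174)*56 = 7 - 1*(-9744) = 7 + 9744 = 9751)
l(R, v) = -R² (l(R, v) = R²*(-1) = -R²)
t(r) = -1/r (t(r) = r/((-r²)) = r*(-1/r²) = -1/r)
o(s(13, -5)) - t(H) = 26 - (-1)/9751 = 26 - 1*(-1/9751) = 26 + 1/9751 = 253527/9751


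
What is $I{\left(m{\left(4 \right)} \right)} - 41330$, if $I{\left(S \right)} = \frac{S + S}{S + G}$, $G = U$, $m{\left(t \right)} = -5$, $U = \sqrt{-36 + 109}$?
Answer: $- \frac{991945}{24} - \frac{5 \sqrt{73}}{24} \approx -41333.0$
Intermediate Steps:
$U = \sqrt{73} \approx 8.544$
$G = \sqrt{73} \approx 8.544$
$I{\left(S \right)} = \frac{2 S}{S + \sqrt{73}}$ ($I{\left(S \right)} = \frac{S + S}{S + \sqrt{73}} = \frac{2 S}{S + \sqrt{73}}$)
$I{\left(m{\left(4 \right)} \right)} - 41330 = 2 \left(-5\right) \frac{1}{-5 + \sqrt{73}} - 41330 = - \frac{10}{-5 + \sqrt{73}} - 41330 = -41330 - \frac{10}{-5 + \sqrt{73}}$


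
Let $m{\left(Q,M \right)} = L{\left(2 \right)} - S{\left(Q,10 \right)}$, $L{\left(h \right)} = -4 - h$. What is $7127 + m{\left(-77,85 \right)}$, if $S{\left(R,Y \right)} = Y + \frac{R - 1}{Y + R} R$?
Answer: $\frac{482443}{67} \approx 7200.6$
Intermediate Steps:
$S{\left(R,Y \right)} = Y + \frac{R \left(-1 + R\right)}{R + Y}$ ($S{\left(R,Y \right)} = Y + \frac{-1 + R}{R + Y} R = Y + \frac{R \left(-1 + R\right)}{R + Y}$)
$m{\left(Q,M \right)} = -6 - \frac{100 + Q^{2} + 9 Q}{10 + Q}$ ($m{\left(Q,M \right)} = \left(-4 - 2\right) - \frac{Q^{2} + 10^{2} - Q + Q 10}{Q + 10} = \left(-4 - 2\right) - \frac{Q^{2} + 100 - Q + 10 Q}{10 + Q} = -6 - \frac{100 + Q^{2} + 9 Q}{10 + Q}$)
$7127 + m{\left(-77,85 \right)} = 7127 + \frac{-160 - \left(-77\right)^{2} - -1155}{10 - 77} = 7127 + \frac{-160 - 5929 + 1155}{-67} = 7127 - \frac{-160 - 5929 + 1155}{67} = 7127 - - \frac{4934}{67} = 7127 + \frac{4934}{67} = \frac{482443}{67}$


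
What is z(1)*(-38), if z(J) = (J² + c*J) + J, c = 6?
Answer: -304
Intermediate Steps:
z(J) = J² + 7*J (z(J) = (J² + 6*J) + J = J² + 7*J)
z(1)*(-38) = (1*(7 + 1))*(-38) = (1*8)*(-38) = 8*(-38) = -304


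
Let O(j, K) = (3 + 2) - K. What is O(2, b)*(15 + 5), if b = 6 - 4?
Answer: 60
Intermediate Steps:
b = 2
O(j, K) = 5 - K
O(2, b)*(15 + 5) = (5 - 1*2)*(15 + 5) = (5 - 2)*20 = 3*20 = 60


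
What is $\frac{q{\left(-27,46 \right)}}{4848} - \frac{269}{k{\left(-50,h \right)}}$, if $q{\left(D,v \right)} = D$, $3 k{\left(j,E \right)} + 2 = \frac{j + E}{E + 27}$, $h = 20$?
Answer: $\frac{15323037}{50096} \approx 305.87$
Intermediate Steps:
$k{\left(j,E \right)} = - \frac{2}{3} + \frac{E + j}{3 \left(27 + E\right)}$ ($k{\left(j,E \right)} = - \frac{2}{3} + \frac{\left(j + E\right) \frac{1}{E + 27}}{3} = - \frac{2}{3} + \frac{\left(E + j\right) \frac{1}{27 + E}}{3} = - \frac{2}{3} + \frac{\frac{1}{27 + E} \left(E + j\right)}{3} = - \frac{2}{3} + \frac{E + j}{3 \left(27 + E\right)}$)
$\frac{q{\left(-27,46 \right)}}{4848} - \frac{269}{k{\left(-50,h \right)}} = - \frac{27}{4848} - \frac{269}{\frac{1}{3} \frac{1}{27 + 20} \left(-54 - 50 - 20\right)} = \left(-27\right) \frac{1}{4848} - \frac{269}{\frac{1}{3} \cdot \frac{1}{47} \left(-54 - 50 - 20\right)} = - \frac{9}{1616} - \frac{269}{\frac{1}{3} \cdot \frac{1}{47} \left(-124\right)} = - \frac{9}{1616} - \frac{269}{- \frac{124}{141}} = - \frac{9}{1616} - - \frac{37929}{124} = - \frac{9}{1616} + \frac{37929}{124} = \frac{15323037}{50096}$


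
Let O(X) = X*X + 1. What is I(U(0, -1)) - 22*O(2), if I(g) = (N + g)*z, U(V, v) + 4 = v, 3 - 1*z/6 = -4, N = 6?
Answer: -68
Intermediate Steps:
z = 42 (z = 18 - 6*(-4) = 18 + 24 = 42)
U(V, v) = -4 + v
O(X) = 1 + X² (O(X) = X² + 1 = 1 + X²)
I(g) = 252 + 42*g (I(g) = (6 + g)*42 = 252 + 42*g)
I(U(0, -1)) - 22*O(2) = (252 + 42*(-4 - 1)) - 22*(1 + 2²) = (252 + 42*(-5)) - 22*(1 + 4) = (252 - 210) - 22*5 = 42 - 110 = -68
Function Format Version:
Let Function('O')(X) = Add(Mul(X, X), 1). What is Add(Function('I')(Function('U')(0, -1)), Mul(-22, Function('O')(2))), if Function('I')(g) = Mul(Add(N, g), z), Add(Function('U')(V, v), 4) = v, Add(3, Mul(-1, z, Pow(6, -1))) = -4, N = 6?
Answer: -68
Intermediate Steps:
z = 42 (z = Add(18, Mul(-6, -4)) = Add(18, 24) = 42)
Function('U')(V, v) = Add(-4, v)
Function('O')(X) = Add(1, Pow(X, 2)) (Function('O')(X) = Add(Pow(X, 2), 1) = Add(1, Pow(X, 2)))
Function('I')(g) = Add(252, Mul(42, g)) (Function('I')(g) = Mul(Add(6, g), 42) = Add(252, Mul(42, g)))
Add(Function('I')(Function('U')(0, -1)), Mul(-22, Function('O')(2))) = Add(Add(252, Mul(42, Add(-4, -1))), Mul(-22, Add(1, Pow(2, 2)))) = Add(Add(252, Mul(42, -5)), Mul(-22, Add(1, 4))) = Add(Add(252, -210), Mul(-22, 5)) = Add(42, -110) = -68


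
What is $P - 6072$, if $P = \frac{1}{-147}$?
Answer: $- \frac{892585}{147} \approx -6072.0$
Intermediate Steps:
$P = - \frac{1}{147} \approx -0.0068027$
$P - 6072 = - \frac{1}{147} - 6072 = - \frac{892585}{147}$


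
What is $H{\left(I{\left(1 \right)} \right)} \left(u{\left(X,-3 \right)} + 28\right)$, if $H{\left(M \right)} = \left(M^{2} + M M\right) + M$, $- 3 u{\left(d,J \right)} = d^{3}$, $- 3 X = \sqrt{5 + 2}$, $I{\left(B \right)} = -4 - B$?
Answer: $1260 + \frac{35 \sqrt{7}}{9} \approx 1270.3$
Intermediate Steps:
$X = - \frac{\sqrt{7}}{3}$ ($X = - \frac{\sqrt{5 + 2}}{3} = - \frac{\sqrt{7}}{3} \approx -0.88192$)
$u{\left(d,J \right)} = - \frac{d^{3}}{3}$
$H{\left(M \right)} = M + 2 M^{2}$ ($H{\left(M \right)} = \left(M^{2} + M^{2}\right) + M = 2 M^{2} + M = M + 2 M^{2}$)
$H{\left(I{\left(1 \right)} \right)} \left(u{\left(X,-3 \right)} + 28\right) = \left(-4 - 1\right) \left(1 + 2 \left(-4 - 1\right)\right) \left(- \frac{\left(- \frac{\sqrt{7}}{3}\right)^{3}}{3} + 28\right) = \left(-4 - 1\right) \left(1 + 2 \left(-4 - 1\right)\right) \left(- \frac{\left(- \frac{7}{27}\right) \sqrt{7}}{3} + 28\right) = - 5 \left(1 + 2 \left(-5\right)\right) \left(\frac{7 \sqrt{7}}{81} + 28\right) = - 5 \left(1 - 10\right) \left(28 + \frac{7 \sqrt{7}}{81}\right) = \left(-5\right) \left(-9\right) \left(28 + \frac{7 \sqrt{7}}{81}\right) = 45 \left(28 + \frac{7 \sqrt{7}}{81}\right) = 1260 + \frac{35 \sqrt{7}}{9}$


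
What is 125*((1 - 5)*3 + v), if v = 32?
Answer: 2500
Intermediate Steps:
125*((1 - 5)*3 + v) = 125*((1 - 5)*3 + 32) = 125*(-4*3 + 32) = 125*(-12 + 32) = 125*20 = 2500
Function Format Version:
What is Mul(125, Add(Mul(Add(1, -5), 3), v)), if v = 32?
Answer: 2500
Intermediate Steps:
Mul(125, Add(Mul(Add(1, -5), 3), v)) = Mul(125, Add(Mul(Add(1, -5), 3), 32)) = Mul(125, Add(Mul(-4, 3), 32)) = Mul(125, Add(-12, 32)) = Mul(125, 20) = 2500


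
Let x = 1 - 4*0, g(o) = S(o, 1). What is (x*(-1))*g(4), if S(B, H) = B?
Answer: -4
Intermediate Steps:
g(o) = o
x = 1 (x = 1 + 0 = 1)
(x*(-1))*g(4) = (1*(-1))*4 = -1*4 = -4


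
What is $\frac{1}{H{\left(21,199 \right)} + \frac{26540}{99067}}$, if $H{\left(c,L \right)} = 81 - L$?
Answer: $- \frac{99067}{11663366} \approx -0.0084939$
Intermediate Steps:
$\frac{1}{H{\left(21,199 \right)} + \frac{26540}{99067}} = \frac{1}{\left(81 - 199\right) + \frac{26540}{99067}} = \frac{1}{\left(81 - 199\right) + 26540 \cdot \frac{1}{99067}} = \frac{1}{-118 + \frac{26540}{99067}} = \frac{1}{- \frac{11663366}{99067}} = - \frac{99067}{11663366}$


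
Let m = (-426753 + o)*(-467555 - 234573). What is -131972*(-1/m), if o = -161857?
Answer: 32993/103319890520 ≈ 3.1933e-7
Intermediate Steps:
m = 413279562080 (m = (-426753 - 161857)*(-467555 - 234573) = -588610*(-702128) = 413279562080)
-131972*(-1/m) = -131972/((-1*413279562080)) = -131972/(-413279562080) = -131972*(-1/413279562080) = 32993/103319890520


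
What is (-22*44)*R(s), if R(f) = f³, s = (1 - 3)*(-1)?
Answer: -7744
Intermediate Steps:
s = 2 (s = -2*(-1) = 2)
(-22*44)*R(s) = -22*44*2³ = -968*8 = -7744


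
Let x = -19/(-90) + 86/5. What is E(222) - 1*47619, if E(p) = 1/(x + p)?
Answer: -1026046503/21547 ≈ -47619.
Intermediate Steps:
x = 1567/90 (x = -19*(-1/90) + 86*(⅕) = 19/90 + 86/5 = 1567/90 ≈ 17.411)
E(p) = 1/(1567/90 + p)
E(222) - 1*47619 = 90/(1567 + 90*222) - 1*47619 = 90/(1567 + 19980) - 47619 = 90/21547 - 47619 = -1026046503/21547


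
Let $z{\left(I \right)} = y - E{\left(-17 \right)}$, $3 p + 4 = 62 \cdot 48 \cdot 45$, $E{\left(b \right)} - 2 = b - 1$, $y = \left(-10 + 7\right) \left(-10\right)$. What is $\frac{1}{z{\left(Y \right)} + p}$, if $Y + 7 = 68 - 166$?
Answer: $\frac{3}{134054} \approx 2.2379 \cdot 10^{-5}$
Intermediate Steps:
$y = 30$ ($y = \left(-3\right) \left(-10\right) = 30$)
$E{\left(b \right)} = 1 + b$ ($E{\left(b \right)} = 2 + \left(b - 1\right) = 2 + \left(-1 + b\right) = 1 + b$)
$Y = -105$ ($Y = -7 + \left(68 - 166\right) = -7 - 98 = -105$)
$p = \frac{133916}{3}$ ($p = - \frac{4}{3} + \frac{62 \cdot 48 \cdot 45}{3} = - \frac{4}{3} + \frac{2976 \cdot 45}{3} = - \frac{4}{3} + \frac{1}{3} \cdot 133920 = - \frac{4}{3} + 44640 = \frac{133916}{3} \approx 44639.0$)
$z{\left(I \right)} = 46$ ($z{\left(I \right)} = 30 - \left(1 - 17\right) = 30 - -16 = 30 + 16 = 46$)
$\frac{1}{z{\left(Y \right)} + p} = \frac{1}{46 + \frac{133916}{3}} = \frac{1}{\frac{134054}{3}} = \frac{3}{134054}$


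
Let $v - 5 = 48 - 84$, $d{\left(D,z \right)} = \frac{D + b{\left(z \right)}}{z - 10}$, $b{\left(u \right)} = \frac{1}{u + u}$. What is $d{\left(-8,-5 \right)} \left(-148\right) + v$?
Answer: $- \frac{2773}{25} \approx -110.92$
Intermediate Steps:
$b{\left(u \right)} = \frac{1}{2 u}$
$d{\left(D,z \right)} = \frac{D + \frac{1}{2 z}}{-10 + z}$ ($d{\left(D,z \right)} = \frac{D + \frac{1}{2 z}}{z - 10} = \frac{D + \frac{1}{2 z}}{-10 + z}$)
$v = -31$ ($v = 5 + \left(48 - 84\right) = 5 - 36 = -31$)
$d{\left(-8,-5 \right)} \left(-148\right) + v = \frac{\frac{1}{2} - -40}{\left(-5\right) \left(-10 - 5\right)} \left(-148\right) - 31 = - \frac{\frac{1}{2} + 40}{5 \left(-15\right)} \left(-148\right) - 31 = \left(- \frac{1}{5}\right) \left(- \frac{1}{15}\right) \frac{81}{2} \left(-148\right) - 31 = \frac{27}{50} \left(-148\right) - 31 = - \frac{1998}{25} - 31 = - \frac{2773}{25}$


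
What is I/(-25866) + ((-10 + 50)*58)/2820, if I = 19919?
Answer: 63959/1215702 ≈ 0.052611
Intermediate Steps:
I/(-25866) + ((-10 + 50)*58)/2820 = 19919/(-25866) + ((-10 + 50)*58)/2820 = 19919*(-1/25866) + (40*58)*(1/2820) = -19919/25866 + 2320*(1/2820) = -19919/25866 + 116/141 = 63959/1215702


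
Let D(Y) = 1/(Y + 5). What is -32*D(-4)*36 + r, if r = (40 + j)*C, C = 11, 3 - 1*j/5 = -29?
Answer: 1048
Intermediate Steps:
j = 160 (j = 15 - 5*(-29) = 15 + 145 = 160)
D(Y) = 1/(5 + Y)
r = 2200 (r = (40 + 160)*11 = 200*11 = 2200)
-32*D(-4)*36 + r = -32/(5 - 4)*36 + 2200 = -32/1*36 + 2200 = -32*1*36 + 2200 = -32*36 + 2200 = -1152 + 2200 = 1048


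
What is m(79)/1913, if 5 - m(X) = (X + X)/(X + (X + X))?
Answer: 13/5739 ≈ 0.0022652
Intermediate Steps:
m(X) = 13/3 (m(X) = 5 - (X + X)/(X + (X + X)) = 5 - 2*X/(X + 2*X) = 5 - 2*X/(3*X) = 5 - 2*X*1/(3*X) = 5 - 1*2/3 = 5 - 2/3 = 13/3)
m(79)/1913 = (13/3)/1913 = (13/3)*(1/1913) = 13/5739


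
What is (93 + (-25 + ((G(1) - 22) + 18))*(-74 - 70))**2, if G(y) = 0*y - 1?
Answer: 19474569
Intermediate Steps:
G(y) = -1 (G(y) = 0 - 1 = -1)
(93 + (-25 + ((G(1) - 22) + 18))*(-74 - 70))**2 = (93 + (-25 + ((-1 - 22) + 18))*(-74 - 70))**2 = (93 + (-25 + (-23 + 18))*(-144))**2 = (93 + (-25 - 5)*(-144))**2 = (93 - 30*(-144))**2 = (93 + 4320)**2 = 4413**2 = 19474569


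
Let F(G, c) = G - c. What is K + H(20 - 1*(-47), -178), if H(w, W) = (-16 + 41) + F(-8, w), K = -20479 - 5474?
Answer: -26003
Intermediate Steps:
K = -25953
H(w, W) = 17 - w (H(w, W) = (-16 + 41) + (-8 - w) = 25 + (-8 - w) = 17 - w)
K + H(20 - 1*(-47), -178) = -25953 + (17 - (20 - 1*(-47))) = -25953 + (17 - (20 + 47)) = -25953 + (17 - 1*67) = -25953 + (17 - 67) = -25953 - 50 = -26003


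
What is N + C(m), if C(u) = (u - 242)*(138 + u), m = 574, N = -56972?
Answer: 179412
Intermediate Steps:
C(u) = (-242 + u)*(138 + u)
N + C(m) = -56972 + (-33396 + 574**2 - 104*574) = -56972 + (-33396 + 329476 - 59696) = -56972 + 236384 = 179412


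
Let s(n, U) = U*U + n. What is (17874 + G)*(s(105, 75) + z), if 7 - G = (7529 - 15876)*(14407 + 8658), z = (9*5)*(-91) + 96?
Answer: 333289225716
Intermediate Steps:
z = -3999 (z = 45*(-91) + 96 = -4095 + 96 = -3999)
G = 192523562 (G = 7 - (7529 - 15876)*(14407 + 8658) = 7 - (-8347)*23065 = 7 - 1*(-192523555) = 7 + 192523555 = 192523562)
s(n, U) = n + U² (s(n, U) = U² + n = n + U²)
(17874 + G)*(s(105, 75) + z) = (17874 + 192523562)*((105 + 75²) - 3999) = 192541436*((105 + 5625) - 3999) = 192541436*(5730 - 3999) = 192541436*1731 = 333289225716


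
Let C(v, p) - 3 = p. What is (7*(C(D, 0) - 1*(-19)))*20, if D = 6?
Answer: 3080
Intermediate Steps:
C(v, p) = 3 + p
(7*(C(D, 0) - 1*(-19)))*20 = (7*((3 + 0) - 1*(-19)))*20 = (7*(3 + 19))*20 = (7*22)*20 = 154*20 = 3080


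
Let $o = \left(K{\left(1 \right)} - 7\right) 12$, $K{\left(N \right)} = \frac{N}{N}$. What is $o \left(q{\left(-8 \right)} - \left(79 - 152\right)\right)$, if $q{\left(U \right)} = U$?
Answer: $-4680$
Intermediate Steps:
$K{\left(N \right)} = 1$
$o = -72$ ($o = \left(1 - 7\right) 12 = \left(-6\right) 12 = -72$)
$o \left(q{\left(-8 \right)} - \left(79 - 152\right)\right) = - 72 \left(-8 - \left(79 - 152\right)\right) = - 72 \left(-8 - -73\right) = - 72 \left(-8 + 73\right) = \left(-72\right) 65 = -4680$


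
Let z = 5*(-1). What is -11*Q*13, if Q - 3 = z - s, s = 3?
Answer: 715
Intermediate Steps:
z = -5
Q = -5 (Q = 3 + (-5 - 1*3) = 3 + (-5 - 3) = 3 - 8 = -5)
-11*Q*13 = -11*(-5)*13 = 55*13 = 715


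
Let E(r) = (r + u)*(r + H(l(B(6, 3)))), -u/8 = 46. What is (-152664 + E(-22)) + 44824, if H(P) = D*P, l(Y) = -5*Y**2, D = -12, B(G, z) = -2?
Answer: -192860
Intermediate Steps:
H(P) = -12*P
u = -368 (u = -8*46 = -368)
E(r) = (-368 + r)*(240 + r) (E(r) = (r - 368)*(r - (-60)*(-2)**2) = (-368 + r)*(r - (-60)*4) = (-368 + r)*(r - 12*(-20)) = (-368 + r)*(r + 240) = (-368 + r)*(240 + r))
(-152664 + E(-22)) + 44824 = (-152664 + (-88320 + (-22)**2 - 128*(-22))) + 44824 = (-152664 + (-88320 + 484 + 2816)) + 44824 = (-152664 - 85020) + 44824 = -237684 + 44824 = -192860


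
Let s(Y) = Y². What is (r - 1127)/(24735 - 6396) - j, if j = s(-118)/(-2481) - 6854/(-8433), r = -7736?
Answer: 184011194467/42632618283 ≈ 4.3162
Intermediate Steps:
j = -33472106/6974091 (j = (-118)²/(-2481) - 6854/(-8433) = 13924*(-1/2481) - 6854*(-1/8433) = -13924/2481 + 6854/8433 = -33472106/6974091 ≈ -4.7995)
(r - 1127)/(24735 - 6396) - j = (-7736 - 1127)/(24735 - 6396) - 1*(-33472106/6974091) = -8863/18339 + 33472106/6974091 = 184011194467/42632618283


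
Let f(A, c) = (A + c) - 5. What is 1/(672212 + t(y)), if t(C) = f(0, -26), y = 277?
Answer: 1/672181 ≈ 1.4877e-6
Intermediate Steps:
f(A, c) = -5 + A + c
t(C) = -31 (t(C) = -5 + 0 - 26 = -31)
1/(672212 + t(y)) = 1/(672212 - 31) = 1/672181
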